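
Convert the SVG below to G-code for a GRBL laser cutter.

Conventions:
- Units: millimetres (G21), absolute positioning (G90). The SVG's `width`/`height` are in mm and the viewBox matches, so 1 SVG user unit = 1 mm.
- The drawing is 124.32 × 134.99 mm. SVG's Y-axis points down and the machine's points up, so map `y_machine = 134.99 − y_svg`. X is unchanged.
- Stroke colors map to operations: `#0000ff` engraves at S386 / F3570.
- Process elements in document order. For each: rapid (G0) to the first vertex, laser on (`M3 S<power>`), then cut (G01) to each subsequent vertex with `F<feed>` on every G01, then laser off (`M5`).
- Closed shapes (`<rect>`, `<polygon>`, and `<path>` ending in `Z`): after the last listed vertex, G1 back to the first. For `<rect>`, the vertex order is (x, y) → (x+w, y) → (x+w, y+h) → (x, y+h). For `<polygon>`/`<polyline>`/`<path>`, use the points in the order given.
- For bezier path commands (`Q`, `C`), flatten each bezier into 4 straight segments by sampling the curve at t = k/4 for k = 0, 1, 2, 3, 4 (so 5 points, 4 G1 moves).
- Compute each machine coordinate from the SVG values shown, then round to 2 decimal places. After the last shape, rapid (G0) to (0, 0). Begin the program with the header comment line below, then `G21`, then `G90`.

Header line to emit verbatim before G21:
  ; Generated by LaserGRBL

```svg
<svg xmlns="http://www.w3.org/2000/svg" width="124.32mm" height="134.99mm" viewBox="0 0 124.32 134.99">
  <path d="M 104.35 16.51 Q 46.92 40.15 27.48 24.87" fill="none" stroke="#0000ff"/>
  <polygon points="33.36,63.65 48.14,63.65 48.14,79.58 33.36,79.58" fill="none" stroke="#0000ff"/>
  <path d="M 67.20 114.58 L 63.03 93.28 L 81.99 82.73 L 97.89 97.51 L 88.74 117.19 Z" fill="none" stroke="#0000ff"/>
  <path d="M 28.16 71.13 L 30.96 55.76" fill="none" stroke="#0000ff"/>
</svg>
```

; Generated by LaserGRBL
G21
G90
G0 X104.35 Y118.48
M3 S386
G01 X78.01 Y109.09 F3570
G01 X56.42 Y104.57 F3570
G01 X39.57 Y104.91 F3570
G01 X27.48 Y110.12 F3570
M5
G0 X33.36 Y71.34
M3 S386
G01 X48.14 Y71.34 F3570
G01 X48.14 Y55.41 F3570
G01 X33.36 Y55.41 F3570
G01 X33.36 Y71.34 F3570
M5
G0 X67.20 Y20.41
M3 S386
G01 X63.03 Y41.71 F3570
G01 X81.99 Y52.26 F3570
G01 X97.89 Y37.48 F3570
G01 X88.74 Y17.80 F3570
G01 X67.20 Y20.41 F3570
M5
G0 X28.16 Y63.86
M3 S386
G01 X30.96 Y79.23 F3570
M5
G0 X0.00 Y0.00

Since the viewBox matches the mm dimensions, user units are millimetres directly. The only transform is the Y-flip y_m = 134.99 − y_svg.

Shape 1 is a quadratic bezier drawn with `<path>`. Its stroke #0000ff means engrave at S386, F3570. After flipping Y the toolpath is (104.35,118.48) → (78.01,109.09) → (56.42,104.57) → (39.57,104.91) → (27.48,110.12).

Shape 2 is a rectangle drawn with `<polygon>`. Its stroke #0000ff means engrave at S386, F3570. After flipping Y the toolpath is (33.36,71.34) → (48.14,71.34) → (48.14,55.41) → (33.36,55.41) → (33.36,71.34), returning to the start.

Shape 3 is a regular polygon drawn with `<path>`. Its stroke #0000ff means engrave at S386, F3570. After flipping Y the toolpath is (67.20,20.41) → (63.03,41.71) → (81.99,52.26) → (97.89,37.48) → (88.74,17.80) → (67.20,20.41), returning to the start.

Shape 4 is a line segment drawn with `<path>`. Its stroke #0000ff means engrave at S386, F3570. After flipping Y the toolpath is (28.16,63.86) → (30.96,79.23).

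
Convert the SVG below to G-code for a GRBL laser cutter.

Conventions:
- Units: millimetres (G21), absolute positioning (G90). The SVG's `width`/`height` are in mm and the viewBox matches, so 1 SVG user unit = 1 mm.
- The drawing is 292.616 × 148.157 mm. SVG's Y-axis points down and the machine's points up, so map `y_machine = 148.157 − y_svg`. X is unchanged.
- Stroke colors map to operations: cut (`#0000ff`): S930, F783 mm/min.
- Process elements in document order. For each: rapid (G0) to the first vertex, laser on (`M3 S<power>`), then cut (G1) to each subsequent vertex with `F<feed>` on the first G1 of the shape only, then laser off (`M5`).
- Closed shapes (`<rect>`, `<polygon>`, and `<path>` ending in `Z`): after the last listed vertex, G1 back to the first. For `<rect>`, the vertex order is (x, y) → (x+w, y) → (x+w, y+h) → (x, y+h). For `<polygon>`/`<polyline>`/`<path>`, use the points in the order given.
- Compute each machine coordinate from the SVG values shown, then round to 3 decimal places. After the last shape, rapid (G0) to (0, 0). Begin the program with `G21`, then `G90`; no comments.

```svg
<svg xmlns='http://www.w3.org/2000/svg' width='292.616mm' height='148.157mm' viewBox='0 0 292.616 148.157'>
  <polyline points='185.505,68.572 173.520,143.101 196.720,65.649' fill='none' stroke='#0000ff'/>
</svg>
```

Since the viewBox matches the mm dimensions, user units are millimetres directly. The only transform is the Y-flip y_m = 148.157 − y_svg.

Shape 1 is a open polyline drawn with `<polyline>`. Its stroke #0000ff means cut at S930, F783. After flipping Y the toolpath is (185.505,79.585) → (173.520,5.056) → (196.720,82.508).

G21
G90
G0 X185.505 Y79.585
M3 S930
G1 X173.520 Y5.056 F783
G1 X196.720 Y82.508
M5
G0 X0.000 Y0.000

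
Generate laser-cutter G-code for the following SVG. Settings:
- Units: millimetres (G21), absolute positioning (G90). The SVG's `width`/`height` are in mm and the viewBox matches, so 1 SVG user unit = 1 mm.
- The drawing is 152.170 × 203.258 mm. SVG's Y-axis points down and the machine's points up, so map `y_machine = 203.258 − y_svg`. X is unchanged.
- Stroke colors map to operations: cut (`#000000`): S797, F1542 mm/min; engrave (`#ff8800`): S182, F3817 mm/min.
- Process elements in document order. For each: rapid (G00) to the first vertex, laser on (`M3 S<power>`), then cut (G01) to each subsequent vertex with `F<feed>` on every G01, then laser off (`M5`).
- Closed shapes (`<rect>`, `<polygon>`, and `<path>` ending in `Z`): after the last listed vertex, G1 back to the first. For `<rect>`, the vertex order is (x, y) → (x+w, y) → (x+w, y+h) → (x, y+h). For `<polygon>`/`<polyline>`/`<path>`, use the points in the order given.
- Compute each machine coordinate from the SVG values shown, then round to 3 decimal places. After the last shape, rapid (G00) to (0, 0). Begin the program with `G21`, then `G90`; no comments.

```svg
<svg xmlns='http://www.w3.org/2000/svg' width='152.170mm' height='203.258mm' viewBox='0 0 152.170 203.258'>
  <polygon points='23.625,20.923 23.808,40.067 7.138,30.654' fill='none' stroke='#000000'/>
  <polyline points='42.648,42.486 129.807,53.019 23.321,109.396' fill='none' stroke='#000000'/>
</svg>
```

G21
G90
G00 X23.625 Y182.335
M3 S797
G01 X23.808 Y163.191 F1542
G01 X7.138 Y172.604 F1542
G01 X23.625 Y182.335 F1542
M5
G00 X42.648 Y160.772
M3 S797
G01 X129.807 Y150.239 F1542
G01 X23.321 Y93.862 F1542
M5
G00 X0.000 Y0.000

viewBox `0 0 152.170 203.258` with mm width/height → 1 unit = 1 mm. Flip: y_m = 203.258 − y_svg.

**Shape 1** — `<polygon>` regular polygon, stroke `#000000` → cut (S797, F1542). Machine vertices: (23.625,182.335) → (23.808,163.191) → (7.138,172.604) → (23.625,182.335). Closed: final G1 returns to the first vertex.

**Shape 2** — `<polyline>` open polyline, stroke `#000000` → cut (S797, F1542). Machine vertices: (42.648,160.772) → (129.807,150.239) → (23.321,93.862). Open path.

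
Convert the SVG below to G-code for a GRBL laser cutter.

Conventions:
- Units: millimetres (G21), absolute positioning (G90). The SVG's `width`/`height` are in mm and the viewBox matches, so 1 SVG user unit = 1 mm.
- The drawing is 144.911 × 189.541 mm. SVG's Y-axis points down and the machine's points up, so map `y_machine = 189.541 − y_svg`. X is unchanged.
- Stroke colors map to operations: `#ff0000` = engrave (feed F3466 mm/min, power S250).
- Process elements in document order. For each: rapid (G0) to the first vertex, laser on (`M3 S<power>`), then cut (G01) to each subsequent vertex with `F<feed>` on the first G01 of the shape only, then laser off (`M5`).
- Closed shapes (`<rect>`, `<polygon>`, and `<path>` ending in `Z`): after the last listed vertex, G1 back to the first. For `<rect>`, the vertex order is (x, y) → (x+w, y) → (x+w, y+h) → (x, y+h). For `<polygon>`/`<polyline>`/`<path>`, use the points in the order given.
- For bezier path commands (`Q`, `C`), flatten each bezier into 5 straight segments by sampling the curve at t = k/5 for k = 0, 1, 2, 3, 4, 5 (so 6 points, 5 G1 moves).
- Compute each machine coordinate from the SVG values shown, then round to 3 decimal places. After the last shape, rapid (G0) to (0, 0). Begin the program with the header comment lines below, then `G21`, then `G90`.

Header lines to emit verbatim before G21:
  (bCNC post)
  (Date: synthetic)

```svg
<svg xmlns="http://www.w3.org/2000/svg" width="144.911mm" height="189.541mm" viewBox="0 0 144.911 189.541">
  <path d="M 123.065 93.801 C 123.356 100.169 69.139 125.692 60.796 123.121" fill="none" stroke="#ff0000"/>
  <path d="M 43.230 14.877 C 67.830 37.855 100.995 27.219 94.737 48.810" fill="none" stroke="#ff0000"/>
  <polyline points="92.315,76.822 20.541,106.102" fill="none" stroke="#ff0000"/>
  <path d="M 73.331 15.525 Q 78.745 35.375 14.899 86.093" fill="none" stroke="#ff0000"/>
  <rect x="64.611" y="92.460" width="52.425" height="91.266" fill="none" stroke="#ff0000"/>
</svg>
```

(bCNC post)
(Date: synthetic)
G21
G90
G0 X123.065 Y95.740
M3 S250
G01 X117.502 Y89.999 F3466
G01 X103.675 Y81.928
G01 X86.403 Y73.796
G01 X70.504 Y67.871
G01 X60.796 Y66.420
M5
G0 X43.230 Y174.664
M3 S250
G01 X58.634 Y164.384 F3466
G01 X73.790 Y159.011
G01 X86.395 Y155.385
G01 X94.145 Y150.345
G01 X94.737 Y140.731
M5
G0 X92.315 Y112.719
M3 S250
G01 X20.541 Y83.439 F3466
M5
G0 X73.331 Y174.016
M3 S250
G01 X72.726 Y164.841 F3466
G01 X66.581 Y153.197
G01 X54.894 Y139.084
G01 X37.667 Y122.500
G01 X14.899 Y103.448
M5
G0 X64.611 Y97.081
M3 S250
G01 X117.036 Y97.081 F3466
G01 X117.036 Y5.815
G01 X64.611 Y5.815
G01 X64.611 Y97.081
M5
G0 X0.000 Y0.000

viewBox `0 0 144.911 189.541` with mm width/height → 1 unit = 1 mm. Flip: y_m = 189.541 − y_svg.

**Shape 1** — `<path>` cubic bezier, stroke `#ff0000` → engrave (S250, F3466). Control points (SVG): P0=(123.065,93.801), P1=(123.356,100.169), P2=(69.139,125.692), P3=(60.796,123.121); sampled at t=k/5. Machine vertices: (123.065,95.740) → (117.502,89.999) → (103.675,81.928) → (86.403,73.796) → (70.504,67.871) → (60.796,66.420). Open path.

**Shape 2** — `<path>` cubic bezier, stroke `#ff0000` → engrave (S250, F3466). Control points (SVG): P0=(43.230,14.877), P1=(67.830,37.855), P2=(100.995,27.219), P3=(94.737,48.810); sampled at t=k/5. Machine vertices: (43.230,174.664) → (58.634,164.384) → (73.790,159.011) → (86.395,155.385) → (94.145,150.345) → (94.737,140.731). Open path.

**Shape 3** — `<polyline>` line segment, stroke `#ff0000` → engrave (S250, F3466). Machine vertices: (92.315,112.719) → (20.541,83.439). Open path.

**Shape 4** — `<path>` quadratic bezier, stroke `#ff0000` → engrave (S250, F3466). Control points (SVG): P0=(73.331,15.525), P1=(78.745,35.375), P2=(14.899,86.093); sampled at t=k/5. Machine vertices: (73.331,174.016) → (72.726,164.841) → (66.581,153.197) → (54.894,139.084) → (37.667,122.500) → (14.899,103.448). Open path.

**Shape 5** — `<rect>` rectangle, stroke `#ff0000` → engrave (S250, F3466). Machine vertices: (64.611,97.081) → (117.036,97.081) → (117.036,5.815) → (64.611,5.815) → (64.611,97.081). Closed: final G1 returns to the first vertex.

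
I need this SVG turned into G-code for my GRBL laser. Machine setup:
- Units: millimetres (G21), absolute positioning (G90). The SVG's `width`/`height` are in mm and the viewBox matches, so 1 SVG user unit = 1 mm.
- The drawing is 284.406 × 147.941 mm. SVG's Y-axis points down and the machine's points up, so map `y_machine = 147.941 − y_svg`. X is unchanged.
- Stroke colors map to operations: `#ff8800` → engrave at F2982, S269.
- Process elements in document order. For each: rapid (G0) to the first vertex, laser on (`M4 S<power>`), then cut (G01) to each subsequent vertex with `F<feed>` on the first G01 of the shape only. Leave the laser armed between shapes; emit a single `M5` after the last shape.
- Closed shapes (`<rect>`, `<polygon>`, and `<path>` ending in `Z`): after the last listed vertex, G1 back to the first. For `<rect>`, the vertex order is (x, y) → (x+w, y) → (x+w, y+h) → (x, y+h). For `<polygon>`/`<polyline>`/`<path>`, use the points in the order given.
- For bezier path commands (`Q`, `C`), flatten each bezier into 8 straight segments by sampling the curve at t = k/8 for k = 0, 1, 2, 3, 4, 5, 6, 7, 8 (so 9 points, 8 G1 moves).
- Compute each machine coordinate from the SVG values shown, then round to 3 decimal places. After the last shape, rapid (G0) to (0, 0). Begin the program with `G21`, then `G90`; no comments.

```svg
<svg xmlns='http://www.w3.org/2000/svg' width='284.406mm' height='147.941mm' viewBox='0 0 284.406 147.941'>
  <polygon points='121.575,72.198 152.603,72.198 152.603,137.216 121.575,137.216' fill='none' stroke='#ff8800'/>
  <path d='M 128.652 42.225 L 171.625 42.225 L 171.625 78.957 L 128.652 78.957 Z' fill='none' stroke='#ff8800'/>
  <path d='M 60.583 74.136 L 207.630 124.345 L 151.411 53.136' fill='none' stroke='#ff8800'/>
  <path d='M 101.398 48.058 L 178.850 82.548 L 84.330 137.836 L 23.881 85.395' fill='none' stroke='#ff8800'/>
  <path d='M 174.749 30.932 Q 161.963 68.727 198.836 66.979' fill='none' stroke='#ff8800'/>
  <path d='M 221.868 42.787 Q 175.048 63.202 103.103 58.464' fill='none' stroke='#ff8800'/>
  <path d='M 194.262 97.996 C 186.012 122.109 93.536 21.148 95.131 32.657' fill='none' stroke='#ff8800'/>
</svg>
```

viewBox `0 0 284.406 147.941` with mm width/height → 1 unit = 1 mm. Flip: y_m = 147.941 − y_svg.

**Shape 1** — `<polygon>` rectangle, stroke `#ff8800` → engrave (S269, F2982). Machine vertices: (121.575,75.743) → (152.603,75.743) → (152.603,10.725) → (121.575,10.725) → (121.575,75.743). Closed: final G1 returns to the first vertex.

**Shape 2** — `<path>` rectangle, stroke `#ff8800` → engrave (S269, F2982). Machine vertices: (128.652,105.716) → (171.625,105.716) → (171.625,68.984) → (128.652,68.984) → (128.652,105.716). Closed: final G1 returns to the first vertex.

**Shape 3** — `<path>` open polyline, stroke `#ff8800` → engrave (S269, F2982). Machine vertices: (60.583,73.805) → (207.630,23.596) → (151.411,94.805). Open path.

**Shape 4** — `<path>` open polyline, stroke `#ff8800` → engrave (S269, F2982). Machine vertices: (101.398,99.883) → (178.850,65.393) → (84.330,10.105) → (23.881,62.546). Open path.

**Shape 5** — `<path>` quadratic bezier, stroke `#ff8800` → engrave (S269, F2982). Control points (SVG): P0=(174.749,30.932), P1=(161.963,68.727), P2=(198.836,66.979); sampled at t=k/8. Machine vertices: (174.749,117.009) → (172.328,108.178) → (171.460,100.583) → (172.143,94.223) → (174.378,89.100) → (178.165,85.212) → (183.503,82.559) → (190.394,81.143) → (198.836,80.962). Open path.

**Shape 6** — `<path>` quadratic bezier, stroke `#ff8800` → engrave (S269, F2982). Control points (SVG): P0=(221.868,42.787), P1=(175.048,63.202), P2=(103.103,58.464); sampled at t=k/8. Machine vertices: (221.868,105.154) → (209.770,100.443) → (196.888,96.519) → (183.220,93.380) → (168.767,91.027) → (153.529,89.461) → (137.505,88.680) → (120.697,88.686) → (103.103,89.477). Open path.

**Shape 7** — `<path>` cubic bezier, stroke `#ff8800` → engrave (S269, F2982). Control points (SVG): P0=(194.262,97.996), P1=(186.012,122.109), P2=(93.536,21.148), P3=(95.131,32.657); sampled at t=k/8. Machine vertices: (194.262,49.945) → (187.568,46.302) → (175.068,51.600) → (158.850,63.057) → (141.005,77.888) → (123.620,93.310) → (108.787,106.539) → (98.594,114.792) → (95.131,115.284). Open path.

G21
G90
G0 X121.575 Y75.743
M4 S269
G01 X152.603 Y75.743 F2982
G01 X152.603 Y10.725
G01 X121.575 Y10.725
G01 X121.575 Y75.743
G0 X128.652 Y105.716
M4 S269
G01 X171.625 Y105.716 F2982
G01 X171.625 Y68.984
G01 X128.652 Y68.984
G01 X128.652 Y105.716
G0 X60.583 Y73.805
M4 S269
G01 X207.630 Y23.596 F2982
G01 X151.411 Y94.805
G0 X101.398 Y99.883
M4 S269
G01 X178.850 Y65.393 F2982
G01 X84.330 Y10.105
G01 X23.881 Y62.546
G0 X174.749 Y117.009
M4 S269
G01 X172.328 Y108.178 F2982
G01 X171.460 Y100.583
G01 X172.143 Y94.223
G01 X174.378 Y89.100
G01 X178.165 Y85.212
G01 X183.503 Y82.559
G01 X190.394 Y81.143
G01 X198.836 Y80.962
G0 X221.868 Y105.154
M4 S269
G01 X209.770 Y100.443 F2982
G01 X196.888 Y96.519
G01 X183.220 Y93.380
G01 X168.767 Y91.027
G01 X153.529 Y89.461
G01 X137.505 Y88.680
G01 X120.697 Y88.686
G01 X103.103 Y89.477
G0 X194.262 Y49.945
M4 S269
G01 X187.568 Y46.302 F2982
G01 X175.068 Y51.600
G01 X158.850 Y63.057
G01 X141.005 Y77.888
G01 X123.620 Y93.310
G01 X108.787 Y106.539
G01 X98.594 Y114.792
G01 X95.131 Y115.284
M5
G0 X0.000 Y0.000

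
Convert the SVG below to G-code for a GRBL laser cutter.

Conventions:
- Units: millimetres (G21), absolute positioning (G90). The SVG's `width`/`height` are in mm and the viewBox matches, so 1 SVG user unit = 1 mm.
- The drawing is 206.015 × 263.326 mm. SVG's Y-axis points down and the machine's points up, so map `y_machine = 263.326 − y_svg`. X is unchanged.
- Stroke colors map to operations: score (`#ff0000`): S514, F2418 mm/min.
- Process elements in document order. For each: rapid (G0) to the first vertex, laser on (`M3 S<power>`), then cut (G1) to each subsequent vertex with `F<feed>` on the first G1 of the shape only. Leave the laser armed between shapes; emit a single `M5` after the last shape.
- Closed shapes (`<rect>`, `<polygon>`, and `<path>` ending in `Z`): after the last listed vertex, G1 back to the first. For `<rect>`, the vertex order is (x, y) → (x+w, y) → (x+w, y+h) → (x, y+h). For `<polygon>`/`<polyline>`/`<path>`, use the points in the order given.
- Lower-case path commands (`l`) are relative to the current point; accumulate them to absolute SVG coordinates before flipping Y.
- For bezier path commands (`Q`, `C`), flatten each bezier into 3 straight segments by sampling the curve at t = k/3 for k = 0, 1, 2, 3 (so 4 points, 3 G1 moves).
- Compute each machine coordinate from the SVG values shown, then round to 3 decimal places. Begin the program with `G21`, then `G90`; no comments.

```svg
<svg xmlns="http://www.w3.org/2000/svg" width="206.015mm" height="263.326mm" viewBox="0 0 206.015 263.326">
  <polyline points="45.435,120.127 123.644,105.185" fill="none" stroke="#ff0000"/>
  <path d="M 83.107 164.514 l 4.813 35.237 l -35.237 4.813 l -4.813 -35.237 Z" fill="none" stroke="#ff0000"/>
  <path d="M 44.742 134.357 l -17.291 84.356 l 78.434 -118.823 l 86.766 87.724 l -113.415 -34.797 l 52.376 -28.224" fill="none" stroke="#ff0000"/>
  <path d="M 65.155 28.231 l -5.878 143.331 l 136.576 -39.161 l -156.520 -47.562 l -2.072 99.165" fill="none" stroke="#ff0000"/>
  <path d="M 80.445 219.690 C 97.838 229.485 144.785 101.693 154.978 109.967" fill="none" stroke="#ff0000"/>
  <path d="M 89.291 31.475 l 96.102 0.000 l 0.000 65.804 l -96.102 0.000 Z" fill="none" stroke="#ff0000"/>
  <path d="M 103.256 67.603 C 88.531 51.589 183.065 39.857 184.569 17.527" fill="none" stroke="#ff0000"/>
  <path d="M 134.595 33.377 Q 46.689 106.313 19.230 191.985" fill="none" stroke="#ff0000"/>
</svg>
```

Since the viewBox matches the mm dimensions, user units are millimetres directly. The only transform is the Y-flip y_m = 263.326 − y_svg.

Shape 1 is a line segment drawn with `<polyline>`. Its stroke #ff0000 means score at S514, F2418. After flipping Y the toolpath is (45.435,143.199) → (123.644,158.141).

Shape 2 is a regular polygon drawn with `<path>`. Its stroke #ff0000 means score at S514, F2418. After flipping Y the toolpath is (83.107,98.812) → (87.920,63.575) → (52.683,58.762) → (47.870,93.999) → (83.107,98.812), returning to the start.

Shape 3 is a open polyline drawn with `<path>`. Its stroke #ff0000 means score at S514, F2418. After flipping Y the toolpath is (44.742,128.969) → (27.451,44.613) → (105.885,163.436) → (192.651,75.712) → (79.236,110.509) → (131.612,138.733).

Shape 4 is a open polyline drawn with `<path>`. Its stroke #ff0000 means score at S514, F2418. After flipping Y the toolpath is (65.155,235.095) → (59.277,91.764) → (195.853,130.925) → (39.333,178.487) → (37.261,79.322).

Shape 5 is a cubic bezier drawn with `<path>`. Its stroke #ff0000 means score at S514, F2418. After flipping Y the toolpath is (80.445,43.636) → (105.233,69.568) → (134.990,126.413) → (154.978,153.359).

Shape 6 is a rectangle drawn with `<path>`. Its stroke #ff0000 means score at S514, F2418. After flipping Y the toolpath is (89.291,231.851) → (185.393,231.851) → (185.393,166.047) → (89.291,166.047) → (89.291,231.851), returning to the start.

Shape 7 is a cubic bezier drawn with `<path>`. Its stroke #ff0000 means score at S514, F2418. After flipping Y the toolpath is (103.256,195.723) → (117.458,210.861) → (159.547,226.451) → (184.569,245.799).

Shape 8 is a quadratic bezier drawn with `<path>`. Its stroke #ff0000 means score at S514, F2418. After flipping Y the toolpath is (134.595,229.949) → (82.707,179.910) → (44.252,127.041) → (19.230,71.341).

G21
G90
G0 X45.435 Y143.199
M3 S514
G1 X123.644 Y158.141 F2418
G0 X83.107 Y98.812
M3 S514
G1 X87.920 Y63.575 F2418
G1 X52.683 Y58.762
G1 X47.870 Y93.999
G1 X83.107 Y98.812
G0 X44.742 Y128.969
M3 S514
G1 X27.451 Y44.613 F2418
G1 X105.885 Y163.436
G1 X192.651 Y75.712
G1 X79.236 Y110.509
G1 X131.612 Y138.733
G0 X65.155 Y235.095
M3 S514
G1 X59.277 Y91.764 F2418
G1 X195.853 Y130.925
G1 X39.333 Y178.487
G1 X37.261 Y79.322
G0 X80.445 Y43.636
M3 S514
G1 X105.233 Y69.568 F2418
G1 X134.990 Y126.413
G1 X154.978 Y153.359
G0 X89.291 Y231.851
M3 S514
G1 X185.393 Y231.851 F2418
G1 X185.393 Y166.047
G1 X89.291 Y166.047
G1 X89.291 Y231.851
G0 X103.256 Y195.723
M3 S514
G1 X117.458 Y210.861 F2418
G1 X159.547 Y226.451
G1 X184.569 Y245.799
G0 X134.595 Y229.949
M3 S514
G1 X82.707 Y179.910 F2418
G1 X44.252 Y127.041
G1 X19.230 Y71.341
M5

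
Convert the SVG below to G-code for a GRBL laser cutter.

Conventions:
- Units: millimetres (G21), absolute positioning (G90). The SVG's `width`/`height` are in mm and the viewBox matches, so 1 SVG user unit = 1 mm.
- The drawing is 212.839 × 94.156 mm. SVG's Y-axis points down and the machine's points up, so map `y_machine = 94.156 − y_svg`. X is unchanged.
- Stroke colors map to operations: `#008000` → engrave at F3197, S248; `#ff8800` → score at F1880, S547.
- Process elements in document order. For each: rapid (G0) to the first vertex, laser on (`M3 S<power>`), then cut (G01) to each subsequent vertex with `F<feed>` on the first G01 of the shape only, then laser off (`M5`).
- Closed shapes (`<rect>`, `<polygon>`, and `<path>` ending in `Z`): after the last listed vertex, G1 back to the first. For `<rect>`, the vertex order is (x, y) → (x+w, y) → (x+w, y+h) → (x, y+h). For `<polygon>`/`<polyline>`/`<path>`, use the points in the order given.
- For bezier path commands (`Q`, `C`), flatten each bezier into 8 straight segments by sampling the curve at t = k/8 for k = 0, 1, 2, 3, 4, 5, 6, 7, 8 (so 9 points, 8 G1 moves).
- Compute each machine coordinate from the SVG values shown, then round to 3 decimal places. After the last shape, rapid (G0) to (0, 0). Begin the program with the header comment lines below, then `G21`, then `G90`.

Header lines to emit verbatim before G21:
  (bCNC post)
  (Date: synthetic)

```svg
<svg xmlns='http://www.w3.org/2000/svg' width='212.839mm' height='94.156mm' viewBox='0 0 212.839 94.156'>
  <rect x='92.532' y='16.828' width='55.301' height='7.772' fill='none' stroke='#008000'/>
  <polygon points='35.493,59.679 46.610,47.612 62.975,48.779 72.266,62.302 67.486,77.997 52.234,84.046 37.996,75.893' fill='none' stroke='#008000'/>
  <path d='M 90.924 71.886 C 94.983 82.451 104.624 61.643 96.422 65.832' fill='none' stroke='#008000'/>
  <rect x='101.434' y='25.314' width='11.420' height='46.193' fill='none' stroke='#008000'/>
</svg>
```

(bCNC post)
(Date: synthetic)
G21
G90
G0 X92.532 Y77.328
M3 S248
G01 X147.833 Y77.328 F3197
G01 X147.833 Y69.556
G01 X92.532 Y69.556
G01 X92.532 Y77.328
M5
G0 X35.493 Y34.477
M3 S248
G01 X46.610 Y46.544 F3197
G01 X62.975 Y45.377
G01 X72.266 Y31.854
G01 X67.486 Y16.159
G01 X52.234 Y10.110
G01 X37.996 Y18.263
G01 X35.493 Y34.477
M5
G0 X90.924 Y22.270
M3 S248
G01 X92.662 Y19.669 F3197
G01 X94.649 Y19.348
G01 X96.610 Y20.647
G01 X98.271 Y22.906
G01 X99.357 Y25.464
G01 X99.594 Y27.660
G01 X98.707 Y28.833
G01 X96.422 Y28.324
M5
G0 X101.434 Y68.842
M3 S248
G01 X112.854 Y68.842 F3197
G01 X112.854 Y22.649
G01 X101.434 Y22.649
G01 X101.434 Y68.842
M5
G0 X0.000 Y0.000

viewBox `0 0 212.839 94.156` with mm width/height → 1 unit = 1 mm. Flip: y_m = 94.156 − y_svg.

**Shape 1** — `<rect>` rectangle, stroke `#008000` → engrave (S248, F3197). Machine vertices: (92.532,77.328) → (147.833,77.328) → (147.833,69.556) → (92.532,69.556) → (92.532,77.328). Closed: final G1 returns to the first vertex.

**Shape 2** — `<polygon>` regular polygon, stroke `#008000` → engrave (S248, F3197). Machine vertices: (35.493,34.477) → (46.610,46.544) → (62.975,45.377) → (72.266,31.854) → (67.486,16.159) → (52.234,10.110) → (37.996,18.263) → (35.493,34.477). Closed: final G1 returns to the first vertex.

**Shape 3** — `<path>` cubic bezier, stroke `#008000` → engrave (S248, F3197). Control points (SVG): P0=(90.924,71.886), P1=(94.983,82.451), P2=(104.624,61.643), P3=(96.422,65.832); sampled at t=k/8. Machine vertices: (90.924,22.270) → (92.662,19.669) → (94.649,19.348) → (96.610,20.647) → (98.271,22.906) → (99.357,25.464) → (99.594,27.660) → (98.707,28.833) → (96.422,28.324). Open path.

**Shape 4** — `<rect>` rectangle, stroke `#008000` → engrave (S248, F3197). Machine vertices: (101.434,68.842) → (112.854,68.842) → (112.854,22.649) → (101.434,22.649) → (101.434,68.842). Closed: final G1 returns to the first vertex.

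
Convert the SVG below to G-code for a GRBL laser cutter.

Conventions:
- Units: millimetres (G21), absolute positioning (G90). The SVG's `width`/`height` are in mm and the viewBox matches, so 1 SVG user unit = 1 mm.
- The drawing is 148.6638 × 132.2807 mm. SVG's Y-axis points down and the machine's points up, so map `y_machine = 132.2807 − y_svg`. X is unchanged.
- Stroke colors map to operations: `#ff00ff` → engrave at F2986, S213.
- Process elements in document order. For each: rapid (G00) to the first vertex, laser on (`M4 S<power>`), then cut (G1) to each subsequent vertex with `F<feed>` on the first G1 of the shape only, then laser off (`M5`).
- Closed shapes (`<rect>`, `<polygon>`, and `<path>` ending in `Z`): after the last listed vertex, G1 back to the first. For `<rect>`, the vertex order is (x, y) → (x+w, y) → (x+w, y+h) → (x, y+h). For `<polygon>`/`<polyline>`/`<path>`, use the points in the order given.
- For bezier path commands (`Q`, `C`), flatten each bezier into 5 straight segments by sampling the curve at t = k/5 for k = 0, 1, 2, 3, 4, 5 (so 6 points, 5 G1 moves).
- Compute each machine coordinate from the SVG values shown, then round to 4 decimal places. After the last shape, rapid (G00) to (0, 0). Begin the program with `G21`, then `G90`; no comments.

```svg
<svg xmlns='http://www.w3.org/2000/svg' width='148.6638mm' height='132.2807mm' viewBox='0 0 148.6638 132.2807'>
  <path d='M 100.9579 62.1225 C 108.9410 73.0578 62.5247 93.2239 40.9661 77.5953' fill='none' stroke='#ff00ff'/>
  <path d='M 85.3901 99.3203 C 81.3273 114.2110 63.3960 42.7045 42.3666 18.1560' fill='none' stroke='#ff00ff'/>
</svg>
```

Since the viewBox matches the mm dimensions, user units are millimetres directly. The only transform is the Y-flip y_m = 132.2807 − y_svg.

Shape 1 is a cubic bezier drawn with `<path>`. Its stroke #ff00ff means engrave at S213, F2986. After flipping Y the toolpath is (100.9579,70.1582) → (99.8539,62.8495) → (89.4984,55.4867) → (73.6957,50.2309) → (56.2501,49.2434) → (40.9661,54.6854).

Shape 2 is a cubic bezier drawn with `<path>`. Its stroke #ff00ff means engrave at S213, F2986. After flipping Y the toolpath is (85.3901,32.9604) → (81.3744,33.3268) → (74.5472,48.0275) → (65.4255,70.6614) → (54.5263,94.8275) → (42.3666,114.1247).

G21
G90
G00 X100.9579 Y70.1582
M4 S213
G1 X99.8539 Y62.8495 F2986
G1 X89.4984 Y55.4867
G1 X73.6957 Y50.2309
G1 X56.2501 Y49.2434
G1 X40.9661 Y54.6854
M5
G00 X85.3901 Y32.9604
M4 S213
G1 X81.3744 Y33.3268 F2986
G1 X74.5472 Y48.0275
G1 X65.4255 Y70.6614
G1 X54.5263 Y94.8275
G1 X42.3666 Y114.1247
M5
G00 X0.0000 Y0.0000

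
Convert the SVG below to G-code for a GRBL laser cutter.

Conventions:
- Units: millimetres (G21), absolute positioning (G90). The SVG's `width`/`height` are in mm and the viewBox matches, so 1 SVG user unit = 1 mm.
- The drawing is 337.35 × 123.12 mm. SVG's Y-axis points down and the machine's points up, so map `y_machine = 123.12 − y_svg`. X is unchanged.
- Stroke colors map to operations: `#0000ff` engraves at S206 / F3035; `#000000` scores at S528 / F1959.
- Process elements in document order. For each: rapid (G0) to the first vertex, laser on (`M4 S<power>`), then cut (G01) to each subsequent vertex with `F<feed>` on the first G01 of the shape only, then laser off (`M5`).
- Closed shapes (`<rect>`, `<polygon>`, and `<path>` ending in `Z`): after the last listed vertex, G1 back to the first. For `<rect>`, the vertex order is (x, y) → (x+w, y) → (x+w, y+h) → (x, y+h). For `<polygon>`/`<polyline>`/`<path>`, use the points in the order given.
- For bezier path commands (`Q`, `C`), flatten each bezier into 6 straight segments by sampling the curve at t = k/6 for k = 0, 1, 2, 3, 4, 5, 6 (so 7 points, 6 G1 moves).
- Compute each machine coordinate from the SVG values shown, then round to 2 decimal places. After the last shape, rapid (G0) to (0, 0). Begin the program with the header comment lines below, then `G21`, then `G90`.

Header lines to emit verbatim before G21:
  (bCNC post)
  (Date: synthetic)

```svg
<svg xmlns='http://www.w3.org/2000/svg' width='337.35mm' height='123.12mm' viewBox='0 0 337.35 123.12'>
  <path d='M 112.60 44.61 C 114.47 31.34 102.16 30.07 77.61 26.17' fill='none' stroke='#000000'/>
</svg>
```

(bCNC post)
(Date: synthetic)
G21
G90
G0 X112.60 Y78.51
M4 S528
G01 X112.36 Y84.21 F1959
G01 X109.82 Y88.32
G01 X105.01 Y91.24
G01 X98.01 Y93.38
G01 X88.86 Y95.15
G01 X77.61 Y96.95
M5
G0 X0.00 Y0.00

1 u = 1 mm; y_m = 123.12 − y.

[1] `<path>` cubic bezier, #000000→score S528 F1959: (112.60,78.51) → (112.36,84.21) → (109.82,88.32) → (105.01,91.24) → (98.01,93.38) → (88.86,95.15) → (77.61,96.95)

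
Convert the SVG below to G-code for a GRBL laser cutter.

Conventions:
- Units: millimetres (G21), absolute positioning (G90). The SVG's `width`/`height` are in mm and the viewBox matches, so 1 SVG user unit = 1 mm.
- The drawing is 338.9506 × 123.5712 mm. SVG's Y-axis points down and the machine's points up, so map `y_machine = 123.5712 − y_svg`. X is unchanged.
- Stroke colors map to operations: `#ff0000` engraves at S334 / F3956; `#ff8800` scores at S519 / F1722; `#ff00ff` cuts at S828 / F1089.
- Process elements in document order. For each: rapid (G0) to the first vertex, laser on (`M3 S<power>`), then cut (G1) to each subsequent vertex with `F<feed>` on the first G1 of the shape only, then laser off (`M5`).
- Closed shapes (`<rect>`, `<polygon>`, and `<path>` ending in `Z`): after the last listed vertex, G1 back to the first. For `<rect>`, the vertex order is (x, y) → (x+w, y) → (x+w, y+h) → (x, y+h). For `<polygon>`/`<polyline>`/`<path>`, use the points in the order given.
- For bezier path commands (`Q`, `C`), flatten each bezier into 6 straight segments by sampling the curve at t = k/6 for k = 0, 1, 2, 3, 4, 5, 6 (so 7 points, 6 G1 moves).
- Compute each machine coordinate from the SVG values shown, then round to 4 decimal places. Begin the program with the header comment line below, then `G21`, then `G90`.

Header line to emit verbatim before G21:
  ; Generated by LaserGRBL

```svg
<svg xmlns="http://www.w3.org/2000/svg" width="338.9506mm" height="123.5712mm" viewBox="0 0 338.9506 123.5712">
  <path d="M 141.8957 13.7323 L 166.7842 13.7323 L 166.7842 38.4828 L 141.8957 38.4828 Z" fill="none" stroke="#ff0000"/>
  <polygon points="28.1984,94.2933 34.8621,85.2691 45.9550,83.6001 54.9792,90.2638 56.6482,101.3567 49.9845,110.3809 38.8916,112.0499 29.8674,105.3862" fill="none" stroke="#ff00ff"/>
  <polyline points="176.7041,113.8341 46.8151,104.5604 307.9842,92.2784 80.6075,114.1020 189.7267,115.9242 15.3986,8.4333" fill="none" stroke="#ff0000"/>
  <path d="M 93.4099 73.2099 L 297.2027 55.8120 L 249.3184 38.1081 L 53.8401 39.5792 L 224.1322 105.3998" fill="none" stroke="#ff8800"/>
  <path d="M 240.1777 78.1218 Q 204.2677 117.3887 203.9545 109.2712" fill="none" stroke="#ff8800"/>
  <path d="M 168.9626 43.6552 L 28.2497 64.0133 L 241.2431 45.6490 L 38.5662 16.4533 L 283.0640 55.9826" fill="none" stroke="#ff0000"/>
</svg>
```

; Generated by LaserGRBL
G21
G90
G0 X141.8957 Y109.8389
M3 S334
G1 X166.7842 Y109.8389 F3956
G1 X166.7842 Y85.0884
G1 X141.8957 Y85.0884
G1 X141.8957 Y109.8389
M5
G0 X28.1984 Y29.2779
M3 S828
G1 X34.8621 Y38.3021 F1089
G1 X45.9550 Y39.9711
G1 X54.9792 Y33.3074
G1 X56.6482 Y22.2145
G1 X49.9845 Y13.1903
G1 X38.8916 Y11.5213
G1 X29.8674 Y18.1850
G1 X28.1984 Y29.2779
M5
G0 X176.7041 Y9.7371
M3 S334
G1 X46.8151 Y19.0108 F3956
G1 X307.9842 Y31.2928
G1 X80.6075 Y9.4692
G1 X189.7267 Y7.6470
G1 X15.3986 Y115.1379
M5
G0 X93.4099 Y50.3613
M3 S519
G1 X297.2027 Y67.7592 F1722
G1 X249.3184 Y85.4631
G1 X53.8401 Y83.9920
G1 X224.1322 Y18.1714
M5
G0 X240.1777 Y45.4494
M3 S519
G1 X229.1965 Y33.6767 F1722
G1 X220.1929 Y24.5364
G1 X213.1669 Y18.0286
G1 X208.1185 Y14.1533
G1 X205.0477 Y12.9104
G1 X203.9545 Y14.3000
M5
G0 X168.9626 Y79.9160
M3 S334
G1 X28.2497 Y59.5579 F3956
G1 X241.2431 Y77.9222
G1 X38.5662 Y107.1179
G1 X283.0640 Y67.5886
M5

viewBox `0 0 338.9506 123.5712` with mm width/height → 1 unit = 1 mm. Flip: y_m = 123.5712 − y_svg.

**Shape 1** — `<path>` rectangle, stroke `#ff0000` → engrave (S334, F3956). Machine vertices: (141.8957,109.8389) → (166.7842,109.8389) → (166.7842,85.0884) → (141.8957,85.0884) → (141.8957,109.8389). Closed: final G1 returns to the first vertex.

**Shape 2** — `<polygon>` regular polygon, stroke `#ff00ff` → cut (S828, F1089). Machine vertices: (28.1984,29.2779) → (34.8621,38.3021) → (45.9550,39.9711) → (54.9792,33.3074) → (56.6482,22.2145) → (49.9845,13.1903) → (38.8916,11.5213) → (29.8674,18.1850) → (28.1984,29.2779). Closed: final G1 returns to the first vertex.

**Shape 3** — `<polyline>` open polyline, stroke `#ff0000` → engrave (S334, F3956). Machine vertices: (176.7041,9.7371) → (46.8151,19.0108) → (307.9842,31.2928) → (80.6075,9.4692) → (189.7267,7.6470) → (15.3986,115.1379). Open path.

**Shape 4** — `<path>` open polyline, stroke `#ff8800` → score (S519, F1722). Machine vertices: (93.4099,50.3613) → (297.2027,67.7592) → (249.3184,85.4631) → (53.8401,83.9920) → (224.1322,18.1714). Open path.

**Shape 5** — `<path>` quadratic bezier, stroke `#ff8800` → score (S519, F1722). Control points (SVG): P0=(240.1777,78.1218), P1=(204.2677,117.3887), P2=(203.9545,109.2712); sampled at t=k/6. Machine vertices: (240.1777,45.4494) → (229.1965,33.6767) → (220.1929,24.5364) → (213.1669,18.0286) → (208.1185,14.1533) → (205.0477,12.9104) → (203.9545,14.3000). Open path.

**Shape 6** — `<path>` open polyline, stroke `#ff0000` → engrave (S334, F3956). Machine vertices: (168.9626,79.9160) → (28.2497,59.5579) → (241.2431,77.9222) → (38.5662,107.1179) → (283.0640,67.5886). Open path.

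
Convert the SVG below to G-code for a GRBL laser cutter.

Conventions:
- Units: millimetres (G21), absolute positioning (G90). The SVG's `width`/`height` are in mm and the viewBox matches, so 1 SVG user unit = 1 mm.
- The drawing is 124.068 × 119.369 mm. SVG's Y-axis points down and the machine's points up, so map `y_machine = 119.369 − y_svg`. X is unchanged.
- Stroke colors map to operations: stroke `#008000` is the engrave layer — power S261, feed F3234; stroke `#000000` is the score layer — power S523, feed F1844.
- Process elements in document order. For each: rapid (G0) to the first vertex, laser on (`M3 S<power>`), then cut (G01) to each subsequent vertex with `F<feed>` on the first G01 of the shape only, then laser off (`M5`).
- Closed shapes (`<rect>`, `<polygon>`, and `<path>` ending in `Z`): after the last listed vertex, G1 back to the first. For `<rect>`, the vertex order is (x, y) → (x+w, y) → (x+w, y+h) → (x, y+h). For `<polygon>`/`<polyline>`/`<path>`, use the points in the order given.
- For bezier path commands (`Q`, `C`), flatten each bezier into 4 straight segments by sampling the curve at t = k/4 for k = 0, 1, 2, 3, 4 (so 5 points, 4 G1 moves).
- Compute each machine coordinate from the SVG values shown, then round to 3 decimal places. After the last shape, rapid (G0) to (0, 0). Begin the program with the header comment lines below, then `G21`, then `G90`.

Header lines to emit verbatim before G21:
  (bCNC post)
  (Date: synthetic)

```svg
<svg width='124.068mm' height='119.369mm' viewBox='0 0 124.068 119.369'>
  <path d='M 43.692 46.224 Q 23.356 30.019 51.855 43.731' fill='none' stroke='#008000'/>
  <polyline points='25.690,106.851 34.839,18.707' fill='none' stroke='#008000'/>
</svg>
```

(bCNC post)
(Date: synthetic)
G21
G90
G0 X43.692 Y73.145
M3 S261
G01 X36.576 Y79.378 F3234
G01 X35.565 Y81.871
G01 X40.658 Y80.624
G01 X51.855 Y75.638
M5
G0 X25.690 Y12.518
M3 S261
G01 X34.839 Y100.662 F3234
M5
G0 X0.000 Y0.000

viewBox `0 0 124.068 119.369` with mm width/height → 1 unit = 1 mm. Flip: y_m = 119.369 − y_svg.

**Shape 1** — `<path>` quadratic bezier, stroke `#008000` → engrave (S261, F3234). Control points (SVG): P0=(43.692,46.224), P1=(23.356,30.019), P2=(51.855,43.731); sampled at t=k/4. Machine vertices: (43.692,73.145) → (36.576,79.378) → (35.565,81.871) → (40.658,80.624) → (51.855,75.638). Open path.

**Shape 2** — `<polyline>` line segment, stroke `#008000` → engrave (S261, F3234). Machine vertices: (25.690,12.518) → (34.839,100.662). Open path.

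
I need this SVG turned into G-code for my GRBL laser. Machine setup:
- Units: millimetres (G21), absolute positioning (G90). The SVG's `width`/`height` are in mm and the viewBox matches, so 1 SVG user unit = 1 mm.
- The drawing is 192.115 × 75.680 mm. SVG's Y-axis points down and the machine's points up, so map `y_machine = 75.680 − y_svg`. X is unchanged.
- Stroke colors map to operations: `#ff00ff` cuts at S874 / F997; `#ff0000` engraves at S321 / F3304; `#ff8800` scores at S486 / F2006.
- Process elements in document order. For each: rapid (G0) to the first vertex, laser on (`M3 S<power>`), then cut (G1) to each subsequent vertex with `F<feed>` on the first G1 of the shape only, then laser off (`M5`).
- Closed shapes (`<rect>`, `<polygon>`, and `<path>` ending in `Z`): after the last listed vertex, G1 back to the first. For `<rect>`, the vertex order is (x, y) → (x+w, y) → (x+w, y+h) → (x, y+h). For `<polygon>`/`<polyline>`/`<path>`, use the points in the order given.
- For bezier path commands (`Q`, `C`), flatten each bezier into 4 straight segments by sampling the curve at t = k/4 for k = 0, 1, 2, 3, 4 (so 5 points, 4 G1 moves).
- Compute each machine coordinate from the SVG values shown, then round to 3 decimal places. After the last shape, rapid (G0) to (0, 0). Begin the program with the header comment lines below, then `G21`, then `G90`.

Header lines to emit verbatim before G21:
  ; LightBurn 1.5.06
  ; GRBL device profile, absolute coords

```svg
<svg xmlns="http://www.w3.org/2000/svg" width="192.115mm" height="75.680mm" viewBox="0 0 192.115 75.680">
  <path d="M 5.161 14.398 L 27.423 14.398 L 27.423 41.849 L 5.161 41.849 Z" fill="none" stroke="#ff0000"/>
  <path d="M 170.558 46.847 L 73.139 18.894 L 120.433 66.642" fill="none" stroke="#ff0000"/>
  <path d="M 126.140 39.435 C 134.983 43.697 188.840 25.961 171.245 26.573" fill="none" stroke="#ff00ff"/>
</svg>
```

; LightBurn 1.5.06
; GRBL device profile, absolute coords
G21
G90
G0 X5.161 Y61.282
M3 S321
G1 X27.423 Y61.282 F3304
G1 X27.423 Y33.831
G1 X5.161 Y33.831
G1 X5.161 Y61.282
M5
G0 X170.558 Y28.833
M3 S321
G1 X73.139 Y56.786 F3304
G1 X120.433 Y9.038
M5
G0 X126.140 Y36.245
M3 S874
G1 X139.393 Y36.543 F997
G1 X158.607 Y41.307
G1 X172.864 Y46.756
G1 X171.245 Y49.107
M5
G0 X0.000 Y0.000

Since the viewBox matches the mm dimensions, user units are millimetres directly. The only transform is the Y-flip y_m = 75.680 − y_svg.

Shape 1 is a rectangle drawn with `<path>`. Its stroke #ff0000 means engrave at S321, F3304. After flipping Y the toolpath is (5.161,61.282) → (27.423,61.282) → (27.423,33.831) → (5.161,33.831) → (5.161,61.282), returning to the start.

Shape 2 is a open polyline drawn with `<path>`. Its stroke #ff0000 means engrave at S321, F3304. After flipping Y the toolpath is (170.558,28.833) → (73.139,56.786) → (120.433,9.038).

Shape 3 is a cubic bezier drawn with `<path>`. Its stroke #ff00ff means cut at S874, F997. After flipping Y the toolpath is (126.140,36.245) → (139.393,36.543) → (158.607,41.307) → (172.864,46.756) → (171.245,49.107).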